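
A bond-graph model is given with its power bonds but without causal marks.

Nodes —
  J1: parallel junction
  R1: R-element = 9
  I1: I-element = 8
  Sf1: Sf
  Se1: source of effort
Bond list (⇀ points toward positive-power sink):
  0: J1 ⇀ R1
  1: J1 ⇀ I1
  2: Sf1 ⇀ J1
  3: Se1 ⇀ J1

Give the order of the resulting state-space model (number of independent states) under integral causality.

#2 stroke→Sf1  (Sf1: flow source, stroke at near end)
#3 stroke→J1  (Se1: effort source, stroke at far end)
#0 stroke→R1  (J1 effort already set via bond 3)
#1 stroke→I1  (0-jn J1 has e-setter on 3)

1  (I1 all integral)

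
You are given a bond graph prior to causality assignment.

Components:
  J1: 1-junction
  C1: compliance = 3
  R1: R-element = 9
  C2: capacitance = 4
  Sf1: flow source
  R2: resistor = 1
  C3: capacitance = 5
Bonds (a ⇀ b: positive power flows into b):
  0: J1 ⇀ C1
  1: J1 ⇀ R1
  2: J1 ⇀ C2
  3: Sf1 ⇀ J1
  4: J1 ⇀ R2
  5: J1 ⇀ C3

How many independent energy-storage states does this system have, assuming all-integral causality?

b3 |Sf1  (Sf1: flow source, stroke at near end)
b0 |J1  (common-f at J1 fixed by 3)
b1 |J1  (common-f at J1 fixed by 3)
b2 |J1  (J1 flow already set via bond 3)
b4 |J1  (1-jn J1 has f-setter on 3)
b5 |J1  (1-jn J1 has f-setter on 3)

3  (C1, C2, C3 all integral)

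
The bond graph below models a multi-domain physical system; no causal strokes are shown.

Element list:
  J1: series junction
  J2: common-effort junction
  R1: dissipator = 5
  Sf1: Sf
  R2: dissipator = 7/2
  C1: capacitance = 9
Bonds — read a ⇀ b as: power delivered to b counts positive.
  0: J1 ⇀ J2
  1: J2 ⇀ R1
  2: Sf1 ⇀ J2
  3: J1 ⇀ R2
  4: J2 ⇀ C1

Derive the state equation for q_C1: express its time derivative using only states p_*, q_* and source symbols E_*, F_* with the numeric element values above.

bond 2 stroke at Sf1  (Sf1: flow source, stroke at near end)
bond 4 stroke at J2  (C1 outputs effort q/C1)
bond 0 stroke at J1  (0-jn J2 has e-setter on 4)
bond 1 stroke at R1  (0-jn J2 has e-setter on 4)
bond 3 stroke at R2  (J1 needs exactly one f-in)

dq_C1/dt = F_Sf1 - 17*q_C1/315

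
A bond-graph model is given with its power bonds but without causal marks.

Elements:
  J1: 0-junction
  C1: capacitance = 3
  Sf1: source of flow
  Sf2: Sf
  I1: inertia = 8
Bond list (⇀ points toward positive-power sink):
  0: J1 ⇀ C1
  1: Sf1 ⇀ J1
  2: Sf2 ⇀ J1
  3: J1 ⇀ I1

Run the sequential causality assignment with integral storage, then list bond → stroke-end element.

#1 →Sf1  (source Sf1 imposes f)
#2 →Sf2  (Sf2 fixes flow; stroke at Sf2)
#0 →J1  (C1: C, integral causality)
#3 →I1  (J1 effort already set via bond 0)

β0 |J1
β1 |Sf1
β2 |Sf2
β3 |I1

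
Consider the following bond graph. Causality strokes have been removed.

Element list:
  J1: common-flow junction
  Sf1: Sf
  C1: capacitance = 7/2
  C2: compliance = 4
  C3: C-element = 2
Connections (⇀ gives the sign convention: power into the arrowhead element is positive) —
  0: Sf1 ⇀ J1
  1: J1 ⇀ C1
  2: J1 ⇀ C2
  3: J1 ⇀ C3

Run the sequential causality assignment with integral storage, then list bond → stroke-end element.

b0 |Sf1  (source Sf1 imposes f)
b1 |J1  (J1 flow already set via bond 0)
b2 |J1  (J1: bond 0 brought flow, rest push out)
b3 |J1  (J1 flow already set via bond 0)

β0 stroke→Sf1
β1 stroke→J1
β2 stroke→J1
β3 stroke→J1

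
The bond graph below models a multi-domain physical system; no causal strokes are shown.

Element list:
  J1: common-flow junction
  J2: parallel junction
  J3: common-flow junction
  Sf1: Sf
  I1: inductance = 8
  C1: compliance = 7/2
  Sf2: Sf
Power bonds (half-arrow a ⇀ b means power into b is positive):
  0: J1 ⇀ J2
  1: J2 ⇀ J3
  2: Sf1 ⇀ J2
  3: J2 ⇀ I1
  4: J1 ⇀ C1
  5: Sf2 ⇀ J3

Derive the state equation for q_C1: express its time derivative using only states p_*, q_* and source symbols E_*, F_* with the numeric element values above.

β2 stroke at Sf1  (Sf1 (Sf) sets flow on bond)
β5 stroke at Sf2  (Sf2: flow source, stroke at near end)
β1 stroke at J3  (J3: bond 5 brought flow, rest push out)
β3 stroke at I1  (I1: I, integral causality)
β0 stroke at J2  (J2 needs exactly one e-in)
β4 stroke at J1  (1-jn J1 has f-setter on 0)

dq_C1/dt = -F_Sf1 + F_Sf2 + p_I1/8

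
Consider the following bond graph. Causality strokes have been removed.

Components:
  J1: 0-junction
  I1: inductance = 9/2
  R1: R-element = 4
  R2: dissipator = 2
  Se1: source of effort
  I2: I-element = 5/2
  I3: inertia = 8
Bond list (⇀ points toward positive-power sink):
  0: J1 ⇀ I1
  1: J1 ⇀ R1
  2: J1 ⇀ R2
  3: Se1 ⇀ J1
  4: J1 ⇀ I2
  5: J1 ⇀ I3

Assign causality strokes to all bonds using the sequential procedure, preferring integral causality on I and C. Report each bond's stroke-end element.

β0 →I1
β1 →R1
β2 →R2
β3 →J1
β4 →I2
β5 →I3

β3 →J1  (source Se1 imposes e)
β0 →I1  (J1 effort already set via bond 3)
β1 →R1  (J1 effort already set via bond 3)
β2 →R2  (common-e at J1 fixed by 3)
β4 →I2  (J1 effort already set via bond 3)
β5 →I3  (J1 effort already set via bond 3)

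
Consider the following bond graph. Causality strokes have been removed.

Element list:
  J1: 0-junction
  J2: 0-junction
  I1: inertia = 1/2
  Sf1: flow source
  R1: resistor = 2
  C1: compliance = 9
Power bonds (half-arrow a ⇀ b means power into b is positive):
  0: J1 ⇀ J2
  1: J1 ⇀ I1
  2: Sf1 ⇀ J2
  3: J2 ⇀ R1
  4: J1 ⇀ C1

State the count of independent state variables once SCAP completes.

2  (C1, I1 all integral)

β2 |Sf1  (source Sf1 imposes f)
β1 |I1  (I1: I, integral causality)
β4 |J1  (C1: C, integral causality)
β0 |J2  (J1 effort already set via bond 4)
β3 |R1  (J2: bond 0 brought effort, rest push out)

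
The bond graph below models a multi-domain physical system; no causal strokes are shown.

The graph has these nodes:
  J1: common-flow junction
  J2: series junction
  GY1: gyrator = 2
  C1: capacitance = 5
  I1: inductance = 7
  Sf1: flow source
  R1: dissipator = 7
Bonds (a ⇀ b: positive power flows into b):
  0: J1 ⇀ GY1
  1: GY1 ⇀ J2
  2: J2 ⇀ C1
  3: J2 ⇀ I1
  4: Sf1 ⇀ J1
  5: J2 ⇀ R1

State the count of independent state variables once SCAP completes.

2  (C1, I1 all integral)

bond 4 stroke at Sf1  (Sf1: flow source, stroke at near end)
bond 0 stroke at J1  (J1: bond 4 brought flow, rest push out)
bond 1 stroke at J2  (GY GY1: same side as bond 0)
bond 2 stroke at J2  (C1: C, integral causality)
bond 3 stroke at I1  (I1: I, integral causality)
bond 5 stroke at J2  (J2: bond 3 brought flow, rest push out)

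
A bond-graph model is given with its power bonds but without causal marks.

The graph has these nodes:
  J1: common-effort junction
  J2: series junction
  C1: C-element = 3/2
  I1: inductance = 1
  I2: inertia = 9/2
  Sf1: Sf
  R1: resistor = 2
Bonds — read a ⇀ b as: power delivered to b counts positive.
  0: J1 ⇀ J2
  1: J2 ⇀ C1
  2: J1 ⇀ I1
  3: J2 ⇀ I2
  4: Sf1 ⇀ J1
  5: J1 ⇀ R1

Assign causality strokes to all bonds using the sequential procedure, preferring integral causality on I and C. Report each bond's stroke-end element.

bond 0 stroke→J2
bond 1 stroke→J2
bond 2 stroke→I1
bond 3 stroke→I2
bond 4 stroke→Sf1
bond 5 stroke→J1

b4 stroke at Sf1  (Sf1 fixes flow; stroke at Sf1)
b1 stroke at J2  (C1 outputs effort q/C1)
b2 stroke at I1  (prefer integral on I1)
b3 stroke at I2  (I2 integral (f out))
b0 stroke at J2  (common-f at J2 fixed by 3)
b5 stroke at J1  (only one effort-in slot at J1)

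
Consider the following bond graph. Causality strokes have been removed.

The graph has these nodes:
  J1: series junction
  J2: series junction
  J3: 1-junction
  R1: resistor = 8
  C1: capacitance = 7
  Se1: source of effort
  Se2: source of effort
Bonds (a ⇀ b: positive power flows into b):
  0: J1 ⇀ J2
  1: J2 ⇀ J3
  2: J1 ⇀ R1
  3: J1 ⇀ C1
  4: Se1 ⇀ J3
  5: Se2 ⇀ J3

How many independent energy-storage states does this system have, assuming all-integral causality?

1  (C1 all integral)

β4 stroke→J3  (Se1: effort source, stroke at far end)
β5 stroke→J3  (Se2 (Se) sets effort on bond)
β1 stroke→J2  (only one flow-in slot at J3)
β0 stroke→J1  (only one flow-in slot at J2)
β3 stroke→J1  (C1 integral (e out))
β2 stroke→R1  (J1 needs exactly one f-in)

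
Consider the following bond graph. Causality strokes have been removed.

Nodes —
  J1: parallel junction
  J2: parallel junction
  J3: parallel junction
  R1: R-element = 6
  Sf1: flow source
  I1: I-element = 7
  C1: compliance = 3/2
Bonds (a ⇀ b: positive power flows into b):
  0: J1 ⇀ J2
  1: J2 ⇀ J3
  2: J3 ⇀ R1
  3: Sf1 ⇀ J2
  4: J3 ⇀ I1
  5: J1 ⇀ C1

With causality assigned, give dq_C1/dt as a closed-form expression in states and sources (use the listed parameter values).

dq_C1/dt = F_Sf1 - p_I1/7 - q_C1/9

β3 |Sf1  (Sf1 (Sf) sets flow on bond)
β4 |I1  (prefer integral on I1)
β5 |J1  (C1 integral (e out))
β0 |J2  (0-jn J1 has e-setter on 5)
β1 |J3  (common-e at J2 fixed by 0)
β2 |R1  (J3 effort already set via bond 1)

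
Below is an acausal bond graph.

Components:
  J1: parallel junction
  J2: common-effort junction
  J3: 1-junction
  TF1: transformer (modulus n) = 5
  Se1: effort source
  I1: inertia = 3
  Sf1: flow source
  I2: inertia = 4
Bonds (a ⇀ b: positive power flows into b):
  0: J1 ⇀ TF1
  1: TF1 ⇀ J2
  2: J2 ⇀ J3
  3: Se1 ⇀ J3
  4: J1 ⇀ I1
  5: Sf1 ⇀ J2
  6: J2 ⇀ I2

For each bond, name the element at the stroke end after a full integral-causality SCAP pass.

β3 →J3  (source Se1 imposes e)
β5 →Sf1  (Sf1 (Sf) sets flow on bond)
β2 →J2  (J3: last free bond brings flow in)
β1 →TF1  (J2: bond 2 brought effort, rest push out)
β6 →I2  (0-jn J2 has e-setter on 2)
β0 →J1  (through TF1, causality passes straight; one stroke at TF1)
β4 →I1  (J1: bond 0 brought effort, rest push out)

#0 stroke at J1
#1 stroke at TF1
#2 stroke at J2
#3 stroke at J3
#4 stroke at I1
#5 stroke at Sf1
#6 stroke at I2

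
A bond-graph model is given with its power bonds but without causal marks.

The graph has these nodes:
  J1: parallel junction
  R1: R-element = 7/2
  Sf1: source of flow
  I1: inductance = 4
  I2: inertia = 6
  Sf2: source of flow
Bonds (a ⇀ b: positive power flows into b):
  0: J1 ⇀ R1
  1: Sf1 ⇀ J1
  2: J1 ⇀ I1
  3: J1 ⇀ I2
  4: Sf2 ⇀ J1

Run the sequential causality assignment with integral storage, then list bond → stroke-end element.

b0 stroke→J1
b1 stroke→Sf1
b2 stroke→I1
b3 stroke→I2
b4 stroke→Sf2

β1 stroke→Sf1  (Sf1 fixes flow; stroke at Sf1)
β4 stroke→Sf2  (Sf2: flow source, stroke at near end)
β2 stroke→I1  (I1 outputs flow p/I1)
β3 stroke→I2  (I2: I, integral causality)
β0 stroke→J1  (closing 0-jn rule on J1)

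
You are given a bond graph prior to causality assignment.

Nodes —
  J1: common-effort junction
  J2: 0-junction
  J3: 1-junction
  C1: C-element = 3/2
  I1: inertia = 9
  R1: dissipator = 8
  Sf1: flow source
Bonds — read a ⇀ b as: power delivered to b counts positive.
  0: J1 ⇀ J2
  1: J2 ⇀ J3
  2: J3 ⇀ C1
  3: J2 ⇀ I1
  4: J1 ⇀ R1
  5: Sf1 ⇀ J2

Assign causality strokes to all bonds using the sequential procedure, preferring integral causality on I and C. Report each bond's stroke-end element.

#5 |Sf1  (Sf1 (Sf) sets flow on bond)
#2 |J3  (C1 outputs effort q/C1)
#1 |J2  (J3: last free bond brings flow in)
#0 |J1  (J2 effort already set via bond 1)
#3 |I1  (common-e at J2 fixed by 1)
#4 |R1  (common-e at J1 fixed by 0)

#0 →J1
#1 →J2
#2 →J3
#3 →I1
#4 →R1
#5 →Sf1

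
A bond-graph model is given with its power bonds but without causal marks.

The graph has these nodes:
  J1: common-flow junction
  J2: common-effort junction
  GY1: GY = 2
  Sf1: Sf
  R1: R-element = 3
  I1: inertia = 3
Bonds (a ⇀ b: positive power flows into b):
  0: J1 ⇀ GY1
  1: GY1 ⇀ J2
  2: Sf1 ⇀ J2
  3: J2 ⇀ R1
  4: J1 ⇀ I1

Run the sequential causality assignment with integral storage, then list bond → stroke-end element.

#0 |J1
#1 |J2
#2 |Sf1
#3 |R1
#4 |I1

bond 2 →Sf1  (Sf1 (Sf) sets flow on bond)
bond 4 →I1  (I1: I, integral causality)
bond 0 →J1  (J1 flow already set via bond 4)
bond 1 →J2  (GY1: gyrator matches bond 0)
bond 3 →R1  (J2: bond 1 brought effort, rest push out)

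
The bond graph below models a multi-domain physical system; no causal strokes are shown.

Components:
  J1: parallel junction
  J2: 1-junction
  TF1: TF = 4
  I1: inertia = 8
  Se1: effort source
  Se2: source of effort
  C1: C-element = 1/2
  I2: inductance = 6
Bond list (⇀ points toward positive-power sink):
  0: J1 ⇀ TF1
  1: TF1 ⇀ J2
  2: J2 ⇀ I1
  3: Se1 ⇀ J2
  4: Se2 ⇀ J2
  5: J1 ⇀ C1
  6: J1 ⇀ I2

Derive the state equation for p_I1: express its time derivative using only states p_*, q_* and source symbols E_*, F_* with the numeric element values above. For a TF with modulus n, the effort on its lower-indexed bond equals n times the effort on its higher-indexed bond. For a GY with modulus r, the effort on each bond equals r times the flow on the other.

#3 →J2  (source Se1 imposes e)
#4 →J2  (Se2: effort source, stroke at far end)
#2 →I1  (I1: I, integral causality)
#1 →J2  (J2 flow already set via bond 2)
#0 →TF1  (through TF1, causality passes straight; one stroke at TF1)
#5 →J1  (C1 outputs effort q/C1)
#6 →I2  (0-jn J1 has e-setter on 5)

dp_I1/dt = E_Se1 + E_Se2 + q_C1/2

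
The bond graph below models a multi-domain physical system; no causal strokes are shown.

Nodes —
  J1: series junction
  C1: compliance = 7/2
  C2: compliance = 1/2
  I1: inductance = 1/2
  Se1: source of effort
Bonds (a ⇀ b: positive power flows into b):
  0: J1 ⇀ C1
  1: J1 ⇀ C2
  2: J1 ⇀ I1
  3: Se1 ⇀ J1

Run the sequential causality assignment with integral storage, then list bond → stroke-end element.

b0 |J1
b1 |J1
b2 |I1
b3 |J1

β3 stroke→J1  (source Se1 imposes e)
β0 stroke→J1  (C1 outputs effort q/C1)
β1 stroke→J1  (prefer integral on C2)
β2 stroke→I1  (closing 1-jn rule on J1)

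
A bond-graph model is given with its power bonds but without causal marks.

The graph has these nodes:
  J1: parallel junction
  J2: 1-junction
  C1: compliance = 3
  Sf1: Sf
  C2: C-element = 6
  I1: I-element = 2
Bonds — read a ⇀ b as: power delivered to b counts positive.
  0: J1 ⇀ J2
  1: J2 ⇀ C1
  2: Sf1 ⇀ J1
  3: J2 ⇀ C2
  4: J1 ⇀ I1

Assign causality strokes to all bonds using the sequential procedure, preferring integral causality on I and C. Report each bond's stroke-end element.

b2 stroke→Sf1  (source Sf1 imposes f)
b1 stroke→J2  (C1: C, integral causality)
b3 stroke→J2  (C2 outputs effort q/C2)
b0 stroke→J1  (only one flow-in slot at J2)
b4 stroke→I1  (0-jn J1 has e-setter on 0)

#0 stroke→J1
#1 stroke→J2
#2 stroke→Sf1
#3 stroke→J2
#4 stroke→I1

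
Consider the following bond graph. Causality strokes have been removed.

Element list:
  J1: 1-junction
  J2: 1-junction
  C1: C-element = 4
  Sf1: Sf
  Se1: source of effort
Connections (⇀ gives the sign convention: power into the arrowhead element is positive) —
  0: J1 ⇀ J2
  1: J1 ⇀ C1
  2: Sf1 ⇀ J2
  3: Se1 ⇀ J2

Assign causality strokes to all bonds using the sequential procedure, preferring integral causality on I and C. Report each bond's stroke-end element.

β2 stroke at Sf1  (Sf1: flow source, stroke at near end)
β3 stroke at J2  (source Se1 imposes e)
β0 stroke at J2  (1-jn J2 has f-setter on 2)
β1 stroke at J1  (J1 flow already set via bond 0)

bond 0 stroke→J2
bond 1 stroke→J1
bond 2 stroke→Sf1
bond 3 stroke→J2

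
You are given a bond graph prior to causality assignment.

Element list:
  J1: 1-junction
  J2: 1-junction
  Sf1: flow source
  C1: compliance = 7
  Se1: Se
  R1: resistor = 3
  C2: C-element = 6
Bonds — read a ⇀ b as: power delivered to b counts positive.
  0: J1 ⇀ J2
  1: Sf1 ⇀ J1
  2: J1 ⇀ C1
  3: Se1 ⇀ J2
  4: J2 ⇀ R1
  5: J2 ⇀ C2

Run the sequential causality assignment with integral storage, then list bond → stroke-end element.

b0 →J1
b1 →Sf1
b2 →J1
b3 →J2
b4 →J2
b5 →J2

b1 stroke→Sf1  (Sf1 fixes flow; stroke at Sf1)
b3 stroke→J2  (Se1: effort source, stroke at far end)
b0 stroke→J1  (J1: bond 1 brought flow, rest push out)
b2 stroke→J1  (J1: bond 1 brought flow, rest push out)
b4 stroke→J2  (J2 flow already set via bond 0)
b5 stroke→J2  (common-f at J2 fixed by 0)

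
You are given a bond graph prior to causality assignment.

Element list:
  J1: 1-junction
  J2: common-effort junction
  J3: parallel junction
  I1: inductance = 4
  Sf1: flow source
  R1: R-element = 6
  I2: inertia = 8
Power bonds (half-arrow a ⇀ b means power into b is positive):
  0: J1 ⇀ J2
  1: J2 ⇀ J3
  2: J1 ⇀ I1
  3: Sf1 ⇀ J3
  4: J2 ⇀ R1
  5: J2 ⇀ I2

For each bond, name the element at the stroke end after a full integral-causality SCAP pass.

bond 3 |Sf1  (Sf1: flow source, stroke at near end)
bond 1 |J3  (J3 needs exactly one e-in)
bond 2 |I1  (I1 integral (f out))
bond 0 |J1  (J1 flow already set via bond 2)
bond 5 |I2  (I2: I, integral causality)
bond 4 |J2  (closing 0-jn rule on J2)

#0 stroke→J1
#1 stroke→J3
#2 stroke→I1
#3 stroke→Sf1
#4 stroke→J2
#5 stroke→I2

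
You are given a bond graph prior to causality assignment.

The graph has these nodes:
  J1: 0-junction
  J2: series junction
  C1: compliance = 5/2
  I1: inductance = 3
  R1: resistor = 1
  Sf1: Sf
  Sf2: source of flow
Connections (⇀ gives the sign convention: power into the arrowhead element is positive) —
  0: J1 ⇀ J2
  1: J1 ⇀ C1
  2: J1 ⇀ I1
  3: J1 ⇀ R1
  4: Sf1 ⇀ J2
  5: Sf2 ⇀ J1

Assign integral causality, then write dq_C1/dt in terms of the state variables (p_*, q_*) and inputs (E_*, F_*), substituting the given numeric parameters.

dq_C1/dt = -F_Sf1 + F_Sf2 - p_I1/3 - 2*q_C1/5

β4 stroke→Sf1  (Sf1 fixes flow; stroke at Sf1)
β5 stroke→Sf2  (source Sf2 imposes f)
β0 stroke→J2  (common-f at J2 fixed by 4)
β1 stroke→J1  (C1: C, integral causality)
β2 stroke→I1  (J1: bond 1 brought effort, rest push out)
β3 stroke→R1  (J1 effort already set via bond 1)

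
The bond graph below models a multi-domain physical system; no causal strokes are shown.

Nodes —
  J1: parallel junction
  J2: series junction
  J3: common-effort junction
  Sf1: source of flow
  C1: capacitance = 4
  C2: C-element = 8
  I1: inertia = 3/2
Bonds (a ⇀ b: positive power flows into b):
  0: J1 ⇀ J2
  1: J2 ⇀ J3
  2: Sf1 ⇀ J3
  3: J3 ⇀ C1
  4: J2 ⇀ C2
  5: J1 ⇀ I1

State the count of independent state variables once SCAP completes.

b2 stroke at Sf1  (Sf1 (Sf) sets flow on bond)
b3 stroke at J3  (C1 outputs effort q/C1)
b1 stroke at J2  (J3: bond 3 brought effort, rest push out)
b4 stroke at J2  (C2: C, integral causality)
b0 stroke at J1  (J2 needs exactly one f-in)
b5 stroke at I1  (J1: bond 0 brought effort, rest push out)

3  (C1, C2, I1 all integral)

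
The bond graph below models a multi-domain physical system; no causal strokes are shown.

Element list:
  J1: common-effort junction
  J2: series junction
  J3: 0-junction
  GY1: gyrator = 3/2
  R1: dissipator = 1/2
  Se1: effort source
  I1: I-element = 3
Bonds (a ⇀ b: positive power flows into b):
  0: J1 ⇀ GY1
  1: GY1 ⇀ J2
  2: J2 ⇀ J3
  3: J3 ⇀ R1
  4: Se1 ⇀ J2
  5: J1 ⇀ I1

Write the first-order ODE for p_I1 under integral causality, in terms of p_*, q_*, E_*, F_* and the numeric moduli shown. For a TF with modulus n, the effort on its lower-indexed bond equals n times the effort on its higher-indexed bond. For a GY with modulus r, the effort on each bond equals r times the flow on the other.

b4 stroke at J2  (Se1 (Se) sets effort on bond)
b5 stroke at I1  (prefer integral on I1)
b0 stroke at J1  (closing 0-jn rule on J1)
b1 stroke at J2  (through GY1, causality inverts; strokes same side of GY1)
b2 stroke at J3  (J2 needs exactly one f-in)
b3 stroke at R1  (J3: bond 2 brought effort, rest push out)

dp_I1/dt = 3*E_Se1 - 3*p_I1/2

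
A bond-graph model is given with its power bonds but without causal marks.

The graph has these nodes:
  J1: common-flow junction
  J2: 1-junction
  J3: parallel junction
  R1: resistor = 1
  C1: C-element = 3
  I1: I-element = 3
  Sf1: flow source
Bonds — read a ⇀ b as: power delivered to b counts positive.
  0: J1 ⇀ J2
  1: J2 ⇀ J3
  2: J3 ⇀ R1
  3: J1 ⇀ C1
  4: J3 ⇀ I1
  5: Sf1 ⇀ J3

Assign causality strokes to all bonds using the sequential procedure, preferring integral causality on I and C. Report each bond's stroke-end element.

β0 stroke→J2
β1 stroke→J3
β2 stroke→R1
β3 stroke→J1
β4 stroke→I1
β5 stroke→Sf1

b5 stroke at Sf1  (Sf1: flow source, stroke at near end)
b3 stroke at J1  (prefer integral on C1)
b0 stroke at J2  (J1: last free bond brings flow in)
b1 stroke at J3  (J2 needs exactly one f-in)
b2 stroke at R1  (J3: bond 1 brought effort, rest push out)
b4 stroke at I1  (common-e at J3 fixed by 1)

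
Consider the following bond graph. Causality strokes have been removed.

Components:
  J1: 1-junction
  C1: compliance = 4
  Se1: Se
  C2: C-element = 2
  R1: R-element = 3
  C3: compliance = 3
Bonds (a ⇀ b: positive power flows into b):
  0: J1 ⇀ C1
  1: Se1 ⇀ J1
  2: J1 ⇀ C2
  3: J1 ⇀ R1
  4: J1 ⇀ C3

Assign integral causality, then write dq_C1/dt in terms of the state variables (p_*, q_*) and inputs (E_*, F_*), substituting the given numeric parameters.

#1 →J1  (Se1: effort source, stroke at far end)
#0 →J1  (C1 integral (e out))
#2 →J1  (C2 outputs effort q/C2)
#4 →J1  (C3: C, integral causality)
#3 →R1  (only one flow-in slot at J1)

dq_C1/dt = E_Se1/3 - q_C1/12 - q_C2/6 - q_C3/9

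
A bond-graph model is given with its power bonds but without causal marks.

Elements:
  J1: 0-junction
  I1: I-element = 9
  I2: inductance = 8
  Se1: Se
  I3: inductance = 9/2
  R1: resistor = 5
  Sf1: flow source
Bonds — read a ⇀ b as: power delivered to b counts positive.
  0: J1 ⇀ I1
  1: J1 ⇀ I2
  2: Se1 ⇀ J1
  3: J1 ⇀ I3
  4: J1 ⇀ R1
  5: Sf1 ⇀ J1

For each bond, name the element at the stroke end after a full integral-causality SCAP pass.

b0 stroke→I1
b1 stroke→I2
b2 stroke→J1
b3 stroke→I3
b4 stroke→R1
b5 stroke→Sf1

#2 stroke→J1  (source Se1 imposes e)
#5 stroke→Sf1  (Sf1 (Sf) sets flow on bond)
#0 stroke→I1  (J1: bond 2 brought effort, rest push out)
#1 stroke→I2  (J1 effort already set via bond 2)
#3 stroke→I3  (J1 effort already set via bond 2)
#4 stroke→R1  (J1: bond 2 brought effort, rest push out)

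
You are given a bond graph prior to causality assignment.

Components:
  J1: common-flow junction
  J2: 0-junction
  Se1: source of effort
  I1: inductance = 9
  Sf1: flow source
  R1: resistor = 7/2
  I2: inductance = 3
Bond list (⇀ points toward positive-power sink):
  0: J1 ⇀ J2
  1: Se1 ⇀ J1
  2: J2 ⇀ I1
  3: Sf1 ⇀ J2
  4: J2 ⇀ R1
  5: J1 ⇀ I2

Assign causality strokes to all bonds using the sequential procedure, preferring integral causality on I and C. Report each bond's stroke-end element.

bond 1 stroke→J1  (Se1 fixes effort; stroke away)
bond 3 stroke→Sf1  (Sf1 fixes flow; stroke at Sf1)
bond 2 stroke→I1  (I1 integral (f out))
bond 5 stroke→I2  (I2 outputs flow p/I2)
bond 0 stroke→J1  (J1: bond 5 brought flow, rest push out)
bond 4 stroke→J2  (J2 needs exactly one e-in)

#0 stroke at J1
#1 stroke at J1
#2 stroke at I1
#3 stroke at Sf1
#4 stroke at J2
#5 stroke at I2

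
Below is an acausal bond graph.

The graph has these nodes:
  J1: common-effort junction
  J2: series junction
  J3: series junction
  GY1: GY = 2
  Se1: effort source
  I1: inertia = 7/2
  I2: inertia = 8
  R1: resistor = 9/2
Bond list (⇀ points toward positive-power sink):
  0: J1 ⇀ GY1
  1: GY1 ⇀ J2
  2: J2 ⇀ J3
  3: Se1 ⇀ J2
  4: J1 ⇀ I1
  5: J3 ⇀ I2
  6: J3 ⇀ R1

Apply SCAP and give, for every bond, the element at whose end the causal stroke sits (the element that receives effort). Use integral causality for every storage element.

β0 stroke→J1
β1 stroke→J2
β2 stroke→J3
β3 stroke→J2
β4 stroke→I1
β5 stroke→I2
β6 stroke→J3

β3 →J2  (Se1: effort source, stroke at far end)
β4 →I1  (prefer integral on I1)
β0 →J1  (J1: last free bond brings effort in)
β1 →J2  (GY1: gyrator matches bond 0)
β2 →J3  (closing 1-jn rule on J2)
β5 →I2  (prefer integral on I2)
β6 →J3  (J3 flow already set via bond 5)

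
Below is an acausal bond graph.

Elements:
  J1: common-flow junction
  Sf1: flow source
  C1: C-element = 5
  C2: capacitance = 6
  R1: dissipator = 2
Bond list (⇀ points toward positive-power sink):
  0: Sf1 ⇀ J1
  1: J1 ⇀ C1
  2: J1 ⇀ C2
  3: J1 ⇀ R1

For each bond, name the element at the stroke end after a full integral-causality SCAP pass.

#0 →Sf1
#1 →J1
#2 →J1
#3 →J1

#0 stroke at Sf1  (Sf1 fixes flow; stroke at Sf1)
#1 stroke at J1  (1-jn J1 has f-setter on 0)
#2 stroke at J1  (1-jn J1 has f-setter on 0)
#3 stroke at J1  (common-f at J1 fixed by 0)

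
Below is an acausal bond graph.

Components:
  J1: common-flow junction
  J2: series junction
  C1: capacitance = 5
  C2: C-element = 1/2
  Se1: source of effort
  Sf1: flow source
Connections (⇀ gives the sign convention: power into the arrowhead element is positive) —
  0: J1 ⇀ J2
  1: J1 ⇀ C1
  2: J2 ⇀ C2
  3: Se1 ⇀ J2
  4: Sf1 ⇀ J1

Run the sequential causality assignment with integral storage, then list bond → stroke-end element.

b3 |J2  (Se1 (Se) sets effort on bond)
b4 |Sf1  (Sf1 (Sf) sets flow on bond)
b0 |J1  (common-f at J1 fixed by 4)
b1 |J1  (1-jn J1 has f-setter on 4)
b2 |J2  (J2: bond 0 brought flow, rest push out)

#0 stroke→J1
#1 stroke→J1
#2 stroke→J2
#3 stroke→J2
#4 stroke→Sf1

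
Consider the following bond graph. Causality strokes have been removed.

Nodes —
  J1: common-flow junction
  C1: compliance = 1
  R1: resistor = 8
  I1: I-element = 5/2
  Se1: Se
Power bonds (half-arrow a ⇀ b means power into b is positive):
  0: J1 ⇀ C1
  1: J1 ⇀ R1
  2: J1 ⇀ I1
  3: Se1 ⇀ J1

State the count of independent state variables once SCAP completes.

#3 stroke→J1  (source Se1 imposes e)
#0 stroke→J1  (C1 outputs effort q/C1)
#2 stroke→I1  (I1 outputs flow p/I1)
#1 stroke→J1  (1-jn J1 has f-setter on 2)

2  (C1, I1 all integral)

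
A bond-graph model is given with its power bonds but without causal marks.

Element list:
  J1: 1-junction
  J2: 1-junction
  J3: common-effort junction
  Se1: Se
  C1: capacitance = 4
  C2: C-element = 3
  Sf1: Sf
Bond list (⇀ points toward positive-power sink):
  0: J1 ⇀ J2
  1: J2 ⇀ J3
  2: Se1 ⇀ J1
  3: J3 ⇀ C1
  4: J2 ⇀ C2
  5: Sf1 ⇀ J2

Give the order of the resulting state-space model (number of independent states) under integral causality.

β2 →J1  (Se1: effort source, stroke at far end)
β5 →Sf1  (source Sf1 imposes f)
β0 →J2  (closing 1-jn rule on J1)
β1 →J2  (J2: bond 5 brought flow, rest push out)
β4 →J2  (J2: bond 5 brought flow, rest push out)
β3 →J3  (closing 0-jn rule on J3)

2  (C1, C2 all integral)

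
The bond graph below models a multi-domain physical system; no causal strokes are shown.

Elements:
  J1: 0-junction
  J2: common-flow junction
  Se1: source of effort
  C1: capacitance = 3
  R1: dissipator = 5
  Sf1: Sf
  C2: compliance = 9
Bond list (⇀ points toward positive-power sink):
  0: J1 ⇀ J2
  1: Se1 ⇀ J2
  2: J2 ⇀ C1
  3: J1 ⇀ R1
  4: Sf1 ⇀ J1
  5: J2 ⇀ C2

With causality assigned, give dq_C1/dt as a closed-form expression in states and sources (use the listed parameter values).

dq_C1/dt = E_Se1/5 + F_Sf1 - q_C1/15 - q_C2/45

β1 |J2  (source Se1 imposes e)
β4 |Sf1  (Sf1 fixes flow; stroke at Sf1)
β2 |J2  (C1 outputs effort q/C1)
β5 |J2  (C2: C, integral causality)
β0 |J1  (closing 1-jn rule on J2)
β3 |R1  (common-e at J1 fixed by 0)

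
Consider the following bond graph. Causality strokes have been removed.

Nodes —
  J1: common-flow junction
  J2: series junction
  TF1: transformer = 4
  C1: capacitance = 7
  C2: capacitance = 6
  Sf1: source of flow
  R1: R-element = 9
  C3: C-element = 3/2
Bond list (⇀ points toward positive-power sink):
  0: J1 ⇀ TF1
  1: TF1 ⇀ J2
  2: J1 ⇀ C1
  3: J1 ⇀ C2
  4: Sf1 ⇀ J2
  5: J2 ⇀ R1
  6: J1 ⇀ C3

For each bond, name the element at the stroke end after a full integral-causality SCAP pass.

bond 4 |Sf1  (source Sf1 imposes f)
bond 1 |J2  (1-jn J2 has f-setter on 4)
bond 5 |J2  (J2: bond 4 brought flow, rest push out)
bond 0 |TF1  (TF TF1: opposite of bond 1)
bond 2 |J1  (J1: bond 0 brought flow, rest push out)
bond 3 |J1  (common-f at J1 fixed by 0)
bond 6 |J1  (1-jn J1 has f-setter on 0)

β0 stroke→TF1
β1 stroke→J2
β2 stroke→J1
β3 stroke→J1
β4 stroke→Sf1
β5 stroke→J2
β6 stroke→J1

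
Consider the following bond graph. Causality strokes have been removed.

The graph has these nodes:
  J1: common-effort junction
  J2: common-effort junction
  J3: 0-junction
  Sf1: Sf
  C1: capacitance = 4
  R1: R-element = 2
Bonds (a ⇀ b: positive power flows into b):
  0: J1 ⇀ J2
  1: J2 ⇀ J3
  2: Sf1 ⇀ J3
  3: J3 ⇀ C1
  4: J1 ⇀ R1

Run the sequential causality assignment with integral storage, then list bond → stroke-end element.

b2 stroke at Sf1  (source Sf1 imposes f)
b3 stroke at J3  (prefer integral on C1)
b1 stroke at J2  (J3 effort already set via bond 3)
b0 stroke at J1  (J2 effort already set via bond 1)
b4 stroke at R1  (0-jn J1 has e-setter on 0)

b0 |J1
b1 |J2
b2 |Sf1
b3 |J3
b4 |R1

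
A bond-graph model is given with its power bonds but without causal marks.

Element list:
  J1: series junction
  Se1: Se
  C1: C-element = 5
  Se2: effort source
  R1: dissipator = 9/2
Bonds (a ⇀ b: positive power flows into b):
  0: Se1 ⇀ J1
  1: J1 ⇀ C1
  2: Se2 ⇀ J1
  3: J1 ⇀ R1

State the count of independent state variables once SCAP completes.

1  (C1 all integral)

β0 stroke at J1  (Se1 fixes effort; stroke away)
β2 stroke at J1  (Se2: effort source, stroke at far end)
β1 stroke at J1  (prefer integral on C1)
β3 stroke at R1  (only one flow-in slot at J1)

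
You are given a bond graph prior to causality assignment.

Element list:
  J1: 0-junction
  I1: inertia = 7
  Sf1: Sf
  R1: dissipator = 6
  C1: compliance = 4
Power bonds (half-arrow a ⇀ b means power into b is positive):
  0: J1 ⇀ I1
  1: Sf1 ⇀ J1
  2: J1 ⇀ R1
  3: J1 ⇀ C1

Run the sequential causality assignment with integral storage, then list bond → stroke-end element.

bond 0 stroke at I1
bond 1 stroke at Sf1
bond 2 stroke at R1
bond 3 stroke at J1

#1 stroke at Sf1  (Sf1 fixes flow; stroke at Sf1)
#0 stroke at I1  (I1: I, integral causality)
#3 stroke at J1  (C1 integral (e out))
#2 stroke at R1  (J1 effort already set via bond 3)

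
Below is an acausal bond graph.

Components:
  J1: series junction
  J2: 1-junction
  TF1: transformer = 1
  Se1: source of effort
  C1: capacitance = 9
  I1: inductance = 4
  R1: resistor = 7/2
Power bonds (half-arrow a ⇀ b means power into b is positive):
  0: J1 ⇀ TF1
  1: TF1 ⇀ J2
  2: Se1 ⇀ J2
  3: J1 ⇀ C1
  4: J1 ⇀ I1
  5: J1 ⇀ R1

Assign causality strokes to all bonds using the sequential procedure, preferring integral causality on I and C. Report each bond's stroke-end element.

β2 →J2  (Se1 fixes effort; stroke away)
β1 →TF1  (closing 1-jn rule on J2)
β0 →J1  (TF1: transformer flips bond 1)
β3 →J1  (C1: C, integral causality)
β4 →I1  (prefer integral on I1)
β5 →J1  (1-jn J1 has f-setter on 4)

b0 →J1
b1 →TF1
b2 →J2
b3 →J1
b4 →I1
b5 →J1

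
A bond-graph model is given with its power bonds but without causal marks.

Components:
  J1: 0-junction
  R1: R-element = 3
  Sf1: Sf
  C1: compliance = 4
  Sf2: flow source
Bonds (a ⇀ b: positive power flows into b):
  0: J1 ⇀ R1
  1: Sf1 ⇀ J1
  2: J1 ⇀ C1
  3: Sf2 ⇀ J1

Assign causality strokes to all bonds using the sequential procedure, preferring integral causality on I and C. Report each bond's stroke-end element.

b0 stroke→R1
b1 stroke→Sf1
b2 stroke→J1
b3 stroke→Sf2

b1 stroke at Sf1  (Sf1 (Sf) sets flow on bond)
b3 stroke at Sf2  (Sf2: flow source, stroke at near end)
b2 stroke at J1  (C1 outputs effort q/C1)
b0 stroke at R1  (0-jn J1 has e-setter on 2)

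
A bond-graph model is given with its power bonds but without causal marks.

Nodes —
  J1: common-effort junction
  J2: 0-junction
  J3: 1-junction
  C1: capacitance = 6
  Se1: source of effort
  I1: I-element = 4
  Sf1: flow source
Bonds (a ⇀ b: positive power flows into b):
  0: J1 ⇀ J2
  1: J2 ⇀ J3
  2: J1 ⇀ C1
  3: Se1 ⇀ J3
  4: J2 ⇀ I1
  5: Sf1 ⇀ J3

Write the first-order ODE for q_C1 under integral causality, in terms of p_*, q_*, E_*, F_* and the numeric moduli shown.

dq_C1/dt = -F_Sf1 - p_I1/4

bond 3 stroke→J3  (Se1 (Se) sets effort on bond)
bond 5 stroke→Sf1  (Sf1: flow source, stroke at near end)
bond 1 stroke→J3  (common-f at J3 fixed by 5)
bond 2 stroke→J1  (C1 integral (e out))
bond 0 stroke→J2  (J1: bond 2 brought effort, rest push out)
bond 4 stroke→I1  (J2 effort already set via bond 0)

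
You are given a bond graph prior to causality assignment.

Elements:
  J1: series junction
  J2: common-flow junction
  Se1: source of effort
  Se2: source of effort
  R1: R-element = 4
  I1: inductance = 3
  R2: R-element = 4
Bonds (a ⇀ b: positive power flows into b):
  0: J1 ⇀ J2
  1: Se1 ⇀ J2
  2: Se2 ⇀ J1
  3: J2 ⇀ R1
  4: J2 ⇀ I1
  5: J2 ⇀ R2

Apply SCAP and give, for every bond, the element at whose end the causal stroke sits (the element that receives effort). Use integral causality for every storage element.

bond 0 →J2
bond 1 →J2
bond 2 →J1
bond 3 →J2
bond 4 →I1
bond 5 →J2

#1 stroke at J2  (source Se1 imposes e)
#2 stroke at J1  (Se2: effort source, stroke at far end)
#0 stroke at J2  (only one flow-in slot at J1)
#4 stroke at I1  (I1 outputs flow p/I1)
#3 stroke at J2  (1-jn J2 has f-setter on 4)
#5 stroke at J2  (J2 flow already set via bond 4)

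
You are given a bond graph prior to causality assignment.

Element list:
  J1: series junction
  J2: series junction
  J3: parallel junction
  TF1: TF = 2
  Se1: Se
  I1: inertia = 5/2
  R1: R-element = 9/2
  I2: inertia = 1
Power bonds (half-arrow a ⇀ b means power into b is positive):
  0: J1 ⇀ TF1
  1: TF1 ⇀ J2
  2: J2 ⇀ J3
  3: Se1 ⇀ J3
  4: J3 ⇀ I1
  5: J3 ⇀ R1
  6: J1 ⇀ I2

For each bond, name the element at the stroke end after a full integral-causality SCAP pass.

bond 3 stroke at J3  (Se1 (Se) sets effort on bond)
bond 2 stroke at J2  (J3 effort already set via bond 3)
bond 4 stroke at I1  (J3 effort already set via bond 3)
bond 5 stroke at R1  (J3 effort already set via bond 3)
bond 1 stroke at TF1  (closing 1-jn rule on J2)
bond 0 stroke at J1  (TF1 one-in-one-out from 1)
bond 6 stroke at I2  (closing 1-jn rule on J1)

β0 →J1
β1 →TF1
β2 →J2
β3 →J3
β4 →I1
β5 →R1
β6 →I2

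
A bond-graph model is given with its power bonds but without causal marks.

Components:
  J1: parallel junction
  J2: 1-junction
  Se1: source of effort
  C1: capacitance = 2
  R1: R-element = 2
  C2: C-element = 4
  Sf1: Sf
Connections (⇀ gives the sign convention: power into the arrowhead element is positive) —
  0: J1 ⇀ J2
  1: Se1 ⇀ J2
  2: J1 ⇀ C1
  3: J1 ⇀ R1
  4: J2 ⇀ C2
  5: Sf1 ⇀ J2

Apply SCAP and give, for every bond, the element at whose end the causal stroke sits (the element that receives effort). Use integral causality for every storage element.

bond 0 →J2
bond 1 →J2
bond 2 →J1
bond 3 →R1
bond 4 →J2
bond 5 →Sf1

bond 1 stroke at J2  (Se1 (Se) sets effort on bond)
bond 5 stroke at Sf1  (source Sf1 imposes f)
bond 0 stroke at J2  (J2: bond 5 brought flow, rest push out)
bond 4 stroke at J2  (common-f at J2 fixed by 5)
bond 2 stroke at J1  (C1 outputs effort q/C1)
bond 3 stroke at R1  (common-e at J1 fixed by 2)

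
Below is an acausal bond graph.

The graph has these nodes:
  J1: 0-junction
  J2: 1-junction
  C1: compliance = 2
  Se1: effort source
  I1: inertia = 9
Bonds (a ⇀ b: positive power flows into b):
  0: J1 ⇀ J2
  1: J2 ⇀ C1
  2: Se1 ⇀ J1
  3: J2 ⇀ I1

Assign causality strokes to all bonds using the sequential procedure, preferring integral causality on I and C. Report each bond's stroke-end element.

β2 stroke at J1  (Se1: effort source, stroke at far end)
β0 stroke at J2  (common-e at J1 fixed by 2)
β1 stroke at J2  (C1 outputs effort q/C1)
β3 stroke at I1  (J2 needs exactly one f-in)

β0 stroke at J2
β1 stroke at J2
β2 stroke at J1
β3 stroke at I1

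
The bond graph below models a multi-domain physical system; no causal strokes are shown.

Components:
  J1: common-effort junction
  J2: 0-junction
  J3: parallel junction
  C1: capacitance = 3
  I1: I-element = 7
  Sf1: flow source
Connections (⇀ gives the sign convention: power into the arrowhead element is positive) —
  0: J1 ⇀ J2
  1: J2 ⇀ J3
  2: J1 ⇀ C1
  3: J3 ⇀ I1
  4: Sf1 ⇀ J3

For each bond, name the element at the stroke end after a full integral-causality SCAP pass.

#0 →J2
#1 →J3
#2 →J1
#3 →I1
#4 →Sf1

bond 4 |Sf1  (Sf1: flow source, stroke at near end)
bond 2 |J1  (prefer integral on C1)
bond 0 |J2  (common-e at J1 fixed by 2)
bond 1 |J3  (common-e at J2 fixed by 0)
bond 3 |I1  (J3: bond 1 brought effort, rest push out)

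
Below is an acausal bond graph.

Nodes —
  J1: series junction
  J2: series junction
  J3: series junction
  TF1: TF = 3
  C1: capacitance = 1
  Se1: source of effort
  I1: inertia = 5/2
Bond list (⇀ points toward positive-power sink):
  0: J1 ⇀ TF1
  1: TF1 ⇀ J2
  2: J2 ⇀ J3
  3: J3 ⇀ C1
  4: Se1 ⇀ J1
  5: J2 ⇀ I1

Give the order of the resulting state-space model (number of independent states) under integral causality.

b4 stroke→J1  (source Se1 imposes e)
b0 stroke→TF1  (only one flow-in slot at J1)
b1 stroke→J2  (TF1: transformer flips bond 0)
b3 stroke→J3  (C1 outputs effort q/C1)
b2 stroke→J2  (closing 1-jn rule on J3)
b5 stroke→I1  (J2 needs exactly one f-in)

2  (C1, I1 all integral)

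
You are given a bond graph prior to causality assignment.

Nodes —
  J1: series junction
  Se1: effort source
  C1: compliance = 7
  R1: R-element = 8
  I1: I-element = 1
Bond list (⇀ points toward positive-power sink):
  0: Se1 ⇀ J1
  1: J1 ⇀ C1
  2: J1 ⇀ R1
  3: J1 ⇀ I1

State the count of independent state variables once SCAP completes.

2  (C1, I1 all integral)

bond 0 |J1  (source Se1 imposes e)
bond 1 |J1  (C1 outputs effort q/C1)
bond 3 |I1  (I1: I, integral causality)
bond 2 |J1  (J1: bond 3 brought flow, rest push out)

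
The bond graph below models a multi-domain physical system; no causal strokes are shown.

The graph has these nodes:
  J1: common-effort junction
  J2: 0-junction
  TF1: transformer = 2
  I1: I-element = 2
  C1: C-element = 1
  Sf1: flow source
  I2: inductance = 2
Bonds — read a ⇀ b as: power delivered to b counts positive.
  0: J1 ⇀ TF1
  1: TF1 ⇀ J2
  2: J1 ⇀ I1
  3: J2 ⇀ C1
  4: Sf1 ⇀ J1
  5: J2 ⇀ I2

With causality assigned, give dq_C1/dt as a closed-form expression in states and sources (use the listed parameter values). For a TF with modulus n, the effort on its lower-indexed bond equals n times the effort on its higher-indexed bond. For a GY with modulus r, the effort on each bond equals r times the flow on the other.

dq_C1/dt = 2*F_Sf1 - p_I1 - p_I2/2

b4 stroke at Sf1  (source Sf1 imposes f)
b2 stroke at I1  (prefer integral on I1)
b0 stroke at J1  (only one effort-in slot at J1)
b1 stroke at TF1  (TF1: transformer flips bond 0)
b3 stroke at J2  (C1: C, integral causality)
b5 stroke at I2  (0-jn J2 has e-setter on 3)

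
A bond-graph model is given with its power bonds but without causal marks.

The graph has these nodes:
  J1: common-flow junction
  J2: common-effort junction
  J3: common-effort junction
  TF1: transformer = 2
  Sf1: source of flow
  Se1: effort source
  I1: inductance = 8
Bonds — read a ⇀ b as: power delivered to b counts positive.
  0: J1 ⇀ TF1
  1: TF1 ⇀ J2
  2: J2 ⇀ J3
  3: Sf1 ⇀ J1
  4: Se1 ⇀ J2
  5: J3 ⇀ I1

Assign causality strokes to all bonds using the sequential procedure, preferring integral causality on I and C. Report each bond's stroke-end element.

b0 stroke at J1
b1 stroke at TF1
b2 stroke at J3
b3 stroke at Sf1
b4 stroke at J2
b5 stroke at I1

β3 stroke→Sf1  (source Sf1 imposes f)
β4 stroke→J2  (Se1 fixes effort; stroke away)
β0 stroke→J1  (J1 flow already set via bond 3)
β1 stroke→TF1  (J2: bond 4 brought effort, rest push out)
β2 stroke→J3  (0-jn J2 has e-setter on 4)
β5 stroke→I1  (0-jn J3 has e-setter on 2)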